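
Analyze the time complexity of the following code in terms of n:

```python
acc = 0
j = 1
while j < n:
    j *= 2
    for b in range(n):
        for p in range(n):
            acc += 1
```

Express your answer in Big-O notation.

Each loop level contributes: log n × n × n. Multiplying the contributions gives O(n^2 log n).

Answer: O(n^2 log n)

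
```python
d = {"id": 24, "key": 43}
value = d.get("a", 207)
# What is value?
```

Trace:
`d = {"id": 24, "key": 43}` → d = {'id': 24, 'key': 43}
`value = d.get("a", 207)` → value = 207
So value = 207

Answer: 207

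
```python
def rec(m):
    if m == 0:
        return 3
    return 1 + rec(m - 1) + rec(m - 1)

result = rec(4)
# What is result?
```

rec(m) = 1 + 2·rec(m-1), rec(0)=3. Closed form: (3+1)·2^4 - 1 = 63.

Answer: 63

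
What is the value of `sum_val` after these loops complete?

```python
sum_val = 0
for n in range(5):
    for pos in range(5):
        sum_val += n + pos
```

Sum of all n+pos for n,pos in 5x5
`sum_val` takes the values: 0 → 1 → 3 → 6 → 10 → 11 → 13 → 16 → 20 → 25 → 27 → 30 → 34 → 39 → 45 → 48 → 52 → 57 → 63 → 70 → 74 → 79 → 85 → 92 → 100

Answer: 100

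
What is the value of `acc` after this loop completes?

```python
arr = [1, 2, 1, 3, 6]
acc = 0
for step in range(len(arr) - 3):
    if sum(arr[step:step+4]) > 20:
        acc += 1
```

Count windows with sum > 20
`acc` takes the values: 0

Answer: 0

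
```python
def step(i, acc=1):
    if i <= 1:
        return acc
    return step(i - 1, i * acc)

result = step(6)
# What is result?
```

Accumulator trace (n, acc): (6, 1) -> (5, 6) -> (4, 30) -> (3, 120) -> (2, 360) -> (1, 720) -> return 720

Answer: 720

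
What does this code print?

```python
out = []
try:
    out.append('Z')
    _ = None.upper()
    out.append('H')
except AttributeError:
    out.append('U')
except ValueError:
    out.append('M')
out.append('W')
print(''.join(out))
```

Execution trace: 'Z' (try body) → 'U' (except AttributeError) → 'W' (after the try/except). Output: ZUW

Answer: ZUW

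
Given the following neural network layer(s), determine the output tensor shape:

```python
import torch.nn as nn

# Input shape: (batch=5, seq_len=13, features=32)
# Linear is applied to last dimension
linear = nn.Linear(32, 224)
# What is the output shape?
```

Input: (5, 13, 32) -> Output: (5, 13, 224)

Answer: (5, 13, 224)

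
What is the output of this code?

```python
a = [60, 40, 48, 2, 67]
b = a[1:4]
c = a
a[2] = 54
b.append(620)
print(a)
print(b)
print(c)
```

Key concept: slice vs alias.
Step by step:
`a = [60, 40, 48, 2, 67]` → a = [60, 40, 48, 2, 67]
`b = a[1:4]` → b = [40, 48, 2]
`c = a` → c = [60, 40, 48, 2, 67] (same object as a)
`a[2] = 54` → a = [60, 40, 54, 2, 67] (same object as c); c = [60, 40, 54, 2, 67] (same object as a)
`b.append(620)` → b = [40, 48, 2, 620]
`print(a)` → prints [60, 40, 54, 2, 67]
`print(b)` → prints [40, 48, 2, 620]
`print(c)` → prints [60, 40, 54, 2, 67]

Answer:
[60, 40, 54, 2, 67]
[40, 48, 2, 620]
[60, 40, 54, 2, 67]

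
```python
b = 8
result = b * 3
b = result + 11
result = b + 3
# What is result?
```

Trace:
`b = 8` → b = 8
`result = b * 3` → result = 24
`b = result + 11` → b = 35
`result = b + 3` → result = 38
So result = 38

Answer: 38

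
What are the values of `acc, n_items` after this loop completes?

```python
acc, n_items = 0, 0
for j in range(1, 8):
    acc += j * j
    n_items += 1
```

Sum of squares and count
`acc, n_items` takes the values: (0, 0) → (1, 0) → (1, 1) → (5, 1) → (5, 2) → (14, 2) → (14, 3) → (30, 3) → (30, 4) → (55, 4) → (55, 5) → (91, 5) → (91, 6) → (140, 6) → (140, 7)

Answer: 140, 7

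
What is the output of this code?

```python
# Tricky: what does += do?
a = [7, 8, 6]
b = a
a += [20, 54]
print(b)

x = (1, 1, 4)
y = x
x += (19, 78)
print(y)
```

Key concept: += behavior differs for mutable vs immutable.
Step by step:
`a = [7, 8, 6]` → a = [7, 8, 6]
`b = a` → b = [7, 8, 6] (same object as a)
`a += [20, 54]` → a = [7, 8, 6, 20, 54] (same object as b); b = [7, 8, 6, 20, 54] (same object as a)
`print(b)` → prints [7, 8, 6, 20, 54]
`x = (1, 1, 4)` → x = (1, 1, 4)
`y = x` → y = (1, 1, 4)
`x += (19, 78)` → x = (1, 1, 4, 19, 78)
`print(y)` → prints (1, 1, 4)

Answer:
[7, 8, 6, 20, 54]
(1, 1, 4)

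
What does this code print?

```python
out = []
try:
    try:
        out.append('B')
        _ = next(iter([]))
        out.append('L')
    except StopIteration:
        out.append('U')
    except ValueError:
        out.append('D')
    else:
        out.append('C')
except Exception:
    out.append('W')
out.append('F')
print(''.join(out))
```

Execution trace: 'B' (inner try body) → 'U' (inner except StopIteration) → 'F' (after the try/except). Output: BUF

Answer: BUF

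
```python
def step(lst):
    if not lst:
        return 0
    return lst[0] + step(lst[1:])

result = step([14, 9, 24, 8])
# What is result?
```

14 + 9 + 24 + 8 + 0 = 55

Answer: 55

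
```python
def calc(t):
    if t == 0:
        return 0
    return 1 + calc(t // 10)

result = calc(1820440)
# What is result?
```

Count of digits of 1820440: 7

Answer: 7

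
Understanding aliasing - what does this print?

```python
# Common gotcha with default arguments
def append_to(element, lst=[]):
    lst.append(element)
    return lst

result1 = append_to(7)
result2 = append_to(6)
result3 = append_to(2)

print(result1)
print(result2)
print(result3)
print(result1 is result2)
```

Key concept: mutable default argument gotcha.
Step by step:
`result1 = append_to(7)` → result1 = [7]
`result2 = append_to(6)` → result1 = [7, 6] (same object as result2); result2 = [7, 6] (same object as result1)
`result3 = append_to(2)` → result1 = [7, 6, 2] (same object as result2, result3); result2 = [7, 6, 2] (same object as result1, result3); result3 = [7, 6, 2] (same object as result1, result2)
`print(result1)` → prints [7, 6, 2]
`print(result2)` → prints [7, 6, 2]
`print(result3)` → prints [7, 6, 2]
`print(result1 is result2)` → prints True

Answer:
[7, 6, 2]
[7, 6, 2]
[7, 6, 2]
True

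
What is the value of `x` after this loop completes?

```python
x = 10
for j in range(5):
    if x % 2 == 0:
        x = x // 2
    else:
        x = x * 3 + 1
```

Collatz-style transformation from 10
`x` takes the values: 10 → 5 → 16 → 8 → 4 → 2

Answer: 2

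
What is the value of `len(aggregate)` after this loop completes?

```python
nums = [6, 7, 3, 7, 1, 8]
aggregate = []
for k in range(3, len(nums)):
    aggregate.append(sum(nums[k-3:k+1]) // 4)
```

Number of 4-element averages
`aggregate` takes the values: [] → [5] → [5, 4] → [5, 4, 4]
So `len(aggregate)` = 3

Answer: 3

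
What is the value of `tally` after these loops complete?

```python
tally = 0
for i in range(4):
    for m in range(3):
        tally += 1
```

4 * 3 = 12
`tally` takes the values: 0 → 1 → 2 → 3 → 4 → 5 → 6 → 7 → 8 → 9 → 10 → 11 → 12

Answer: 12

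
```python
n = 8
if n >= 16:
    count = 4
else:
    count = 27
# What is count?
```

Trace:
`n = 8` → n = 8
`if n >= 16: ...` → n >= 16 is False, take else branch → count = 27
So count = 27

Answer: 27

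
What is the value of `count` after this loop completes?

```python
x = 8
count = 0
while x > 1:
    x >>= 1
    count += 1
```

Count right shifts until 1
`count` takes the values: 0 → 1 → 2 → 3

Answer: 3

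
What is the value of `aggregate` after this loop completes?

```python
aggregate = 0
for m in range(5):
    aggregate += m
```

Sum of 0 to 4 = 10
`aggregate` takes the values: 0 → 1 → 3 → 6 → 10

Answer: 10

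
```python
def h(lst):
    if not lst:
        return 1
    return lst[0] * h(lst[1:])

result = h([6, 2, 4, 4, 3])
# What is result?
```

Product over [6, 2, 4, 4, 3] = 6 * 2 * 4 * 4 * 3 = 576

Answer: 576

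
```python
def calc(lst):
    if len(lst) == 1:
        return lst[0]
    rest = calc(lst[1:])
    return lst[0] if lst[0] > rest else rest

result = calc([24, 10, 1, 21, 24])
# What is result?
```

Recursive max over [24, 10, 1, 21, 24] = 24

Answer: 24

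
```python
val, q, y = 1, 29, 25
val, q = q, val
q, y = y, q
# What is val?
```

Trace:
`val, q, y = 1, 29, 25` → val = 1; q = 29; y = 25
`val, q = q, val` → val = 29; q = 1
`q, y = y, q` → q = 25; y = 1
So val = 29

Answer: 29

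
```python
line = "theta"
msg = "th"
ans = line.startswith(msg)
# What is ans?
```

Trace:
`line = "theta"` → line = 'theta'
`msg = "th"` → msg = 'th'
`ans = line.startswith(msg)` → ans = True
So ans = True

Answer: True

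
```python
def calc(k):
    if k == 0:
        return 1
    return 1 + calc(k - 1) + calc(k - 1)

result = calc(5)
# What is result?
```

calc(k) = 1 + 2·calc(k-1), calc(0)=1. Closed form: (1+1)·2^5 - 1 = 63.

Answer: 63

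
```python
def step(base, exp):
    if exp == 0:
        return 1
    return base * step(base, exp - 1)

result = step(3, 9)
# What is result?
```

step(3, 9) = 3 * 3 * 3 * 3 * 3 * 3 * 3 * 3 * 3 = 19683

Answer: 19683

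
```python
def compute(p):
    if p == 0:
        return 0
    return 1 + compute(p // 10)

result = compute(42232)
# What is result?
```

Count of digits of 42232: 5

Answer: 5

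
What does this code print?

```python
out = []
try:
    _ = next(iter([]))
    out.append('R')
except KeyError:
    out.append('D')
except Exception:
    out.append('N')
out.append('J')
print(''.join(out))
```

Execution trace: 'N' (except Exception) → 'J' (after the try/except). Output: NJ

Answer: NJ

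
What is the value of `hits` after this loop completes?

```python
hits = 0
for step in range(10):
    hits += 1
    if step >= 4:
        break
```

Loop breaks when step reaches 4, hits is 5
`hits` takes the values: 0 → 1 → 2 → 3 → 4 → 5

Answer: 5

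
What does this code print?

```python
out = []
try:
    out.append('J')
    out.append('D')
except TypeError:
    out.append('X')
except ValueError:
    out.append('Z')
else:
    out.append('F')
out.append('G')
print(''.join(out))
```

Execution trace: 'J' (try body) → 'D' (try body, no exception) → 'F' (else) → 'G' (after the try/except). Output: JDFG

Answer: JDFG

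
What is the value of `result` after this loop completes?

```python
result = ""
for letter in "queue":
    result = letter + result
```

Reverse 'queue'
`result` takes the values: "" → "q" → "uq" → "euq" → "ueuq" → "eueuq"

Answer: "eueuq"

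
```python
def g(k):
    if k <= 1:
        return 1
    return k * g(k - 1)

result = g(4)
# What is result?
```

g(4) = 4 * 3 * 2 * 1 = 24

Answer: 24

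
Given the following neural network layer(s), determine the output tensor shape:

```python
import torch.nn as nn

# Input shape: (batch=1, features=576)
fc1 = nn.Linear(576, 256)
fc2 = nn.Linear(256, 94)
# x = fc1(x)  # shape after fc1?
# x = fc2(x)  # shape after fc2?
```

Input: (1, 576) -> after fc1: (1, 256) -> Output: (1, 94)

Answer: (1, 94)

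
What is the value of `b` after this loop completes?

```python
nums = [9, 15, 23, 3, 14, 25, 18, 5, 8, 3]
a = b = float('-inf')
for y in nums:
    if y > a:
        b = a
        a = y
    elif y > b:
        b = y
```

Second largest (with repeats) in [9, 15, 23, 3, 14, 25, 18, 5, 8, 3]
`b` takes the values: -inf → 9 → 15 → 23

Answer: 23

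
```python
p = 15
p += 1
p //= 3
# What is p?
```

Trace:
`p = 15` → p = 15
`p += 1` → p = 16
`p //= 3` → p = 5
So p = 5

Answer: 5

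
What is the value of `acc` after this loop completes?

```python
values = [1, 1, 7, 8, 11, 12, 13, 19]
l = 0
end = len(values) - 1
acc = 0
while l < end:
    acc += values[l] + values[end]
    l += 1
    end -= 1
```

Sum of pairs from ends
`acc` takes the values: 0 → 20 → 34 → 53 → 72

Answer: 72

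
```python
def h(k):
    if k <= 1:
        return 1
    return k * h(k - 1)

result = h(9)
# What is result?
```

h(9) = 9 * 8 * 7 * 6 * 5 * 4 * 3 * 2 * 1 = 362880

Answer: 362880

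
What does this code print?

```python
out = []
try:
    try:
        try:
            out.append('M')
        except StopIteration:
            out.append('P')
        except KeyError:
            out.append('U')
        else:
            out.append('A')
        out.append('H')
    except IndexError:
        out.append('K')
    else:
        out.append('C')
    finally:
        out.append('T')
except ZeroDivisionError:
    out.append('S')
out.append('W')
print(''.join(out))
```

Execution trace: 'M' (inner try body, no exception) → 'A' (inner else) → 'H' (try body, no exception) → 'C' (else) → 'T' (finally) → 'W' (after the try/except). Output: MAHCTW

Answer: MAHCTW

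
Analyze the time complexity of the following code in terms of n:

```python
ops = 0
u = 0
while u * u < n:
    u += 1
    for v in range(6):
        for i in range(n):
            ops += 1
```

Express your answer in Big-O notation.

Each loop level contributes: √n × 1 × n. Multiplying the contributions gives O(n√n).

Answer: O(n√n)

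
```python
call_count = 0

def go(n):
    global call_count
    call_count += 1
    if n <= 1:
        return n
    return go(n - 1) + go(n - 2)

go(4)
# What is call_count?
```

Calls(n) = 1 + Calls(n-1) + Calls(n-2); Calls(0)=Calls(1)=1. For n=4 this gives 9.

Answer: 9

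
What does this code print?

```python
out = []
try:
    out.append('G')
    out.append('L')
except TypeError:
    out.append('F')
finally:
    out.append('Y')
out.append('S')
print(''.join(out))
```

Execution trace: 'G' (try body) → 'L' (try body, no exception) → 'Y' (finally) → 'S' (after the try/except). Output: GLYS

Answer: GLYS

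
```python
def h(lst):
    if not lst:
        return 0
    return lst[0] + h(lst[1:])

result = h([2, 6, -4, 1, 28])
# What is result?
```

2 + 6 + (-4) + 1 + 28 + 0 = 33

Answer: 33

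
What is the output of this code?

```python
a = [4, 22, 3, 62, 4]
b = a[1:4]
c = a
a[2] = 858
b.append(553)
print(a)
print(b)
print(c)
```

Key concept: slice vs alias.
Step by step:
`a = [4, 22, 3, 62, 4]` → a = [4, 22, 3, 62, 4]
`b = a[1:4]` → b = [22, 3, 62]
`c = a` → c = [4, 22, 3, 62, 4] (same object as a)
`a[2] = 858` → a = [4, 22, 858, 62, 4] (same object as c); c = [4, 22, 858, 62, 4] (same object as a)
`b.append(553)` → b = [22, 3, 62, 553]
`print(a)` → prints [4, 22, 858, 62, 4]
`print(b)` → prints [22, 3, 62, 553]
`print(c)` → prints [4, 22, 858, 62, 4]

Answer:
[4, 22, 858, 62, 4]
[22, 3, 62, 553]
[4, 22, 858, 62, 4]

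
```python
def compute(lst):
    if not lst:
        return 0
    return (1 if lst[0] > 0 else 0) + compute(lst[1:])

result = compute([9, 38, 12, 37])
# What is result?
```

Count of positive elements in [9, 38, 12, 37] = 4

Answer: 4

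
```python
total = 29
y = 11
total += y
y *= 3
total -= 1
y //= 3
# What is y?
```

Trace:
`total = 29` → total = 29
`y = 11` → y = 11
`total += y` → total = 40
`y *= 3` → y = 33
`total -= 1` → total = 39
`y //= 3` → y = 11
So y = 11

Answer: 11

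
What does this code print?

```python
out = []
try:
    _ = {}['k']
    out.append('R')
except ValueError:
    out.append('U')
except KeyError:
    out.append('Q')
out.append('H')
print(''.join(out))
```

Execution trace: 'Q' (except KeyError) → 'H' (after the try/except). Output: QH

Answer: QH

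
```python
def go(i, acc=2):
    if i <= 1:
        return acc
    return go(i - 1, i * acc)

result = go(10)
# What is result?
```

Accumulator trace (n, acc): (10, 2) -> (9, 20) -> (8, 180) -> (7, 1440) -> (6, 10080) -> (5, 60480) -> (4, 302400) -> (3, 1209600) -> (2, 3628800) -> (1, 7257600) -> return 7257600

Answer: 7257600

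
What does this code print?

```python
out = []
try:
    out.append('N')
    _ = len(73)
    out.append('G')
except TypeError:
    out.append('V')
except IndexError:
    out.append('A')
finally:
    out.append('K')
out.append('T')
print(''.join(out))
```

Execution trace: 'N' (try body) → 'V' (except TypeError) → 'K' (finally) → 'T' (after the try/except). Output: NVKT

Answer: NVKT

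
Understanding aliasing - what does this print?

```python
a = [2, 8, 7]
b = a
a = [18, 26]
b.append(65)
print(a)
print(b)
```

Key concept: rebinding vs mutation: a is rebound to a new list, b still points at the original.
Step by step:
`a = [2, 8, 7]` → a = [2, 8, 7]
`b = a` → b = [2, 8, 7] (same object as a)
`a = [18, 26]` → a = [18, 26]
`b.append(65)` → b = [2, 8, 7, 65]
`print(a)` → prints [18, 26]
`print(b)` → prints [2, 8, 7, 65]

Answer:
[18, 26]
[2, 8, 7, 65]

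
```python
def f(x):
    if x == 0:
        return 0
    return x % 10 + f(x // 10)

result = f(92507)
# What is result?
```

Sum of digits of 92507: 7 + 0 + 5 + 2 + 9 = 23

Answer: 23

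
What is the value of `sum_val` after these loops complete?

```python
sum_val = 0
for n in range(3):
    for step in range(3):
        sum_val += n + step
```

Sum of all n+step for n,step in 3x3
`sum_val` takes the values: 0 → 1 → 3 → 4 → 6 → 9 → 11 → 14 → 18

Answer: 18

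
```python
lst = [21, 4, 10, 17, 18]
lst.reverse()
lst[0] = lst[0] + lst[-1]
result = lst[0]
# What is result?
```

Trace:
`lst = [21, 4, 10, 17, 18]` → lst = [21, 4, 10, 17, 18]
`lst.reverse()` → lst = [18, 17, 10, 4, 21]
`lst[0] = lst[0] + lst[-1]` → lst = [39, 17, 10, 4, 21]
`result = lst[0]` → result = 39
So result = 39

Answer: 39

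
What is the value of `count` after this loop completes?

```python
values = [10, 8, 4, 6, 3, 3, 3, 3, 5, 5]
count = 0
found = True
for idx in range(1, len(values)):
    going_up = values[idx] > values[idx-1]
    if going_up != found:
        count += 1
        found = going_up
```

Count direction changes in [10, 8, 4, 6, 3, 3, 3, 3, 5, 5]
`count` takes the values: 0 → 1 → 2 → 3 → 4 → 5

Answer: 5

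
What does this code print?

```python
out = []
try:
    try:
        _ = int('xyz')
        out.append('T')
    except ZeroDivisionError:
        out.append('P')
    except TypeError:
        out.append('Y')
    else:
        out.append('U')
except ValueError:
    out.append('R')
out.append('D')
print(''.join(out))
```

Execution trace: 'R' (outer except ValueError) → 'D' (after the try/except). Output: RD

Answer: RD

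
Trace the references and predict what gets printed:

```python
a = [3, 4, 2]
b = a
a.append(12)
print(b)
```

Key concept: basic list aliasing.
Step by step:
`a = [3, 4, 2]` → a = [3, 4, 2]
`b = a` → b = [3, 4, 2] (same object as a)
`a.append(12)` → a = [3, 4, 2, 12] (same object as b); b = [3, 4, 2, 12] (same object as a)
`print(b)` → prints [3, 4, 2, 12]

Answer: [3, 4, 2, 12]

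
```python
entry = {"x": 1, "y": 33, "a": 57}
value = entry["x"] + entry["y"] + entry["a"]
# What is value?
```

Trace:
`entry = {"x": 1, "y": 33, "a": 57}` → entry = {'x': 1, 'y': 33, 'a': 57}
`value = entry["x"] + entry["y"] + entry["a"]` → value = 91
So value = 91

Answer: 91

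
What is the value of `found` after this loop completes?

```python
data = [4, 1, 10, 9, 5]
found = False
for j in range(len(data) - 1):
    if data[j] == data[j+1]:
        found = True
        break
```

Check consecutive duplicates in [4, 1, 10, 9, 5]
`found` takes the values: False

Answer: False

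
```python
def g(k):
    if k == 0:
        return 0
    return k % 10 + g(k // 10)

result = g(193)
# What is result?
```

Sum of digits of 193: 3 + 9 + 1 = 13

Answer: 13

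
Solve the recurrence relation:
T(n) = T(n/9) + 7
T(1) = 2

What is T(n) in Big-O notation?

Each step divides n by 9 and adds 7. After log_9(n) steps we reach T(1)=2. So T(n) = 7·log_9(n) + 2 = O(log n).

Answer: O(log n)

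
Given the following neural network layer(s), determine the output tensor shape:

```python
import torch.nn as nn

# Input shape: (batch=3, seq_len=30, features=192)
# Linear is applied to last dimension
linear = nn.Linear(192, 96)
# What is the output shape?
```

Input: (3, 30, 192) -> Output: (3, 30, 96)

Answer: (3, 30, 96)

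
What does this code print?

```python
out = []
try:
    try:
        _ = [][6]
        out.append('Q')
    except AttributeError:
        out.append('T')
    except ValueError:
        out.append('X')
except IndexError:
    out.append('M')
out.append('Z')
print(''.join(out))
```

Execution trace: 'M' (outer except IndexError) → 'Z' (after the try/except). Output: MZ

Answer: MZ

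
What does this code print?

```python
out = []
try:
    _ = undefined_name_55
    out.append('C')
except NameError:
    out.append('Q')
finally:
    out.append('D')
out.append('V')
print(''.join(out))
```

Execution trace: 'Q' (except NameError) → 'D' (finally) → 'V' (after the try/except). Output: QDV

Answer: QDV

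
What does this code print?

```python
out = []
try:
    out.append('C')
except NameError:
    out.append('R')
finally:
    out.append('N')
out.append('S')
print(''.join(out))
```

Execution trace: 'C' (try body, no exception) → 'N' (finally) → 'S' (after the try/except). Output: CNS

Answer: CNS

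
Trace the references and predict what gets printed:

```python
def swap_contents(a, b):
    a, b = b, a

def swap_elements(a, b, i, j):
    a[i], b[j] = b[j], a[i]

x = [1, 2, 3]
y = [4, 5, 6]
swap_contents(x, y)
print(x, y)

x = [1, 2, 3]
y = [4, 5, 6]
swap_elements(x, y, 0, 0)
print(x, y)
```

Key concept: parameter rebinding vs mutation.
Step by step:
`x = [1, 2, 3]` → x = [1, 2, 3]
`y = [4, 5, 6]` → y = [4, 5, 6]
`swap_contents(x, y)` → no visible change to tracked variables
`print(x, y)` → prints [1, 2, 3] [4, 5, 6]
`x = [1, 2, 3]` → x = [1, 2, 3]
`y = [4, 5, 6]` → y = [4, 5, 6]
`swap_elements(x, y, 0, 0)` → x = [4, 2, 3]; y = [1, 5, 6]
`print(x, y)` → prints [4, 2, 3] [1, 5, 6]

Answer:
[1, 2, 3] [4, 5, 6]
[4, 2, 3] [1, 5, 6]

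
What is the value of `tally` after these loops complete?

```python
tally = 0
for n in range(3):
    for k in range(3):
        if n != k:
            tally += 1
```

3² - 3 (exclude diagonal)
`tally` takes the values: 0 → 1 → 2 → 3 → 4 → 5 → 6

Answer: 6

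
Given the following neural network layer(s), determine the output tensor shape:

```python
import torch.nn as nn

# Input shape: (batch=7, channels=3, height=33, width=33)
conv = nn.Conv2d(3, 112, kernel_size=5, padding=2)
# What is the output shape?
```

Input: (7, 3, 33, 33) -> Output: (7, 112, 33, 33)

Answer: (7, 112, 33, 33)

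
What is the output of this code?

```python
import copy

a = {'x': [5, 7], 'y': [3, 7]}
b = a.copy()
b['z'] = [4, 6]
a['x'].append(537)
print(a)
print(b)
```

Key concept: shallow copy of dict with mutable values.
Step by step:
`a = {'x': [5, 7], 'y': [3, 7]}` → a = {'x': [5, 7], 'y': [3, 7]}
`b = a.copy()` → b = {'x': [5, 7], 'y': [3, 7]}
`b['z'] = [4, 6]` → b = {'x': [5, 7], 'y': [3, 7], 'z': [4, 6]}
`a['x'].append(537)` → a = {'x': [5, 7, 537], 'y': [3, 7]}; b = {'x': [5, 7, 537], 'y': [3, 7], 'z': [4, 6]}
`print(a)` → prints {'x': [5, 7, 537], 'y': [3, 7]}
`print(b)` → prints {'x': [5, 7, 537], 'y': [3, 7], 'z': [4, 6]}

Answer:
{'x': [5, 7, 537], 'y': [3, 7]}
{'x': [5, 7, 537], 'y': [3, 7], 'z': [4, 6]}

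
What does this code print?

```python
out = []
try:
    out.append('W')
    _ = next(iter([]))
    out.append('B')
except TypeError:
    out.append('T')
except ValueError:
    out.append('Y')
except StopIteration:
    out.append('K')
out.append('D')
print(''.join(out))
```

Execution trace: 'W' (try body) → 'K' (except StopIteration) → 'D' (after the try/except). Output: WKD

Answer: WKD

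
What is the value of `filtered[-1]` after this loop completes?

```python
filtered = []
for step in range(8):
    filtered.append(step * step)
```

Last element of squares 0 to 7
`filtered` takes the values: [] → [0] → [0, 1] → [0, 1, 4] → [0, 1, 4, 9] → [0, 1, 4, 9, 16] → [0, 1, 4, 9, 16, 25] → [0, 1, 4, 9, 16, 25, 36] → [0, 1, 4, 9, 16, 25, 36, 49]
So `filtered[-1]` = 49

Answer: 49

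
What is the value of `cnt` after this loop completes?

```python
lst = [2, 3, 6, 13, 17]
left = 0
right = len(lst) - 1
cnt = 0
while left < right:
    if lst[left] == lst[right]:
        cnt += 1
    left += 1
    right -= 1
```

Count matching pairs from ends
`cnt` takes the values: 0

Answer: 0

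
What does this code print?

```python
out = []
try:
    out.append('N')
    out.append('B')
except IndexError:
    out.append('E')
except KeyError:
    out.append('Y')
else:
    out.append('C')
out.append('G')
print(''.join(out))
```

Execution trace: 'N' (try body) → 'B' (try body, no exception) → 'C' (else) → 'G' (after the try/except). Output: NBCG

Answer: NBCG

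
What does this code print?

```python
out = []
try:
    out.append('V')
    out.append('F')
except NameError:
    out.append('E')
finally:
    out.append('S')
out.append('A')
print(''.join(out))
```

Execution trace: 'V' (try body) → 'F' (try body, no exception) → 'S' (finally) → 'A' (after the try/except). Output: VFSA

Answer: VFSA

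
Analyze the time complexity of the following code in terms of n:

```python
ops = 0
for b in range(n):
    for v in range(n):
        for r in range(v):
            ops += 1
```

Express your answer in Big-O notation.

Each loop level contributes: n × n × n. Multiplying the contributions gives O(n^3).

Answer: O(n^3)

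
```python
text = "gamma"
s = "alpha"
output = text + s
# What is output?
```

Trace:
`text = "gamma"` → text = 'gamma'
`s = "alpha"` → s = 'alpha'
`output = text + s` → output = 'gammaalpha'
So output = 'gammaalpha'

Answer: 'gammaalpha'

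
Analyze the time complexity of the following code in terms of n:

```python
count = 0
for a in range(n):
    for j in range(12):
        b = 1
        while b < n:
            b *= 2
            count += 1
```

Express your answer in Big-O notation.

Each loop level contributes: n × 1 × log n. Multiplying the contributions gives O(n log n).

Answer: O(n log n)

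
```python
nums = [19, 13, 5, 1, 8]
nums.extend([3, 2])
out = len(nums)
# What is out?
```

Trace:
`nums = [19, 13, 5, 1, 8]` → nums = [19, 13, 5, 1, 8]
`nums.extend([3, 2])` → nums = [19, 13, 5, 1, 8, 3, 2]
`out = len(nums)` → out = 7
So out = 7

Answer: 7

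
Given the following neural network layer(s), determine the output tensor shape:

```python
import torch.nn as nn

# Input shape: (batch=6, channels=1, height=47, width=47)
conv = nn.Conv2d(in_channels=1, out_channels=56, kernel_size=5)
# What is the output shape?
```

Input: (6, 1, 47, 47) -> Output: (6, 56, 43, 43)

Answer: (6, 56, 43, 43)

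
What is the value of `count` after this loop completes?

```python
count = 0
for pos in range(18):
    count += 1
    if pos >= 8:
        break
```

Loop breaks when pos reaches 8, count is 9
`count` takes the values: 0 → 1 → 2 → 3 → 4 → 5 → 6 → 7 → 8 → 9

Answer: 9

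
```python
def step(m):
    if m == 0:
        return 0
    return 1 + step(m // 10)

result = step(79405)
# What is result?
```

Count of digits of 79405: 5

Answer: 5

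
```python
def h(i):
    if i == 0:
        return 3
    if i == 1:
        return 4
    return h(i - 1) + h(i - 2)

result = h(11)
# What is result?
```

Build up from base cases: h(0)=3, h(1)=4, h(2)=7, h(3)=11, h(4)=18, h(5)=29, h(6)=47, ..., h(11)=521

Answer: 521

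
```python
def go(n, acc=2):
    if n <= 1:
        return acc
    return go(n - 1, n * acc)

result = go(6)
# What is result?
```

Accumulator trace (n, acc): (6, 2) -> (5, 12) -> (4, 60) -> (3, 240) -> (2, 720) -> (1, 1440) -> return 1440

Answer: 1440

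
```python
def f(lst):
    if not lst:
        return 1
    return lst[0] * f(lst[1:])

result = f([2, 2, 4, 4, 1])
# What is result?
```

Product over [2, 2, 4, 4, 1] = 2 * 2 * 4 * 4 * 1 = 64

Answer: 64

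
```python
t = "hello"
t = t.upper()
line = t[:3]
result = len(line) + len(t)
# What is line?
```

Trace:
`t = "hello"` → t = 'hello'
`t = t.upper()` → t = 'HELLO'
`line = t[:3]` → line = 'HEL'
`result = len(line) + len(t)` → result = 8
So line = 'HEL'

Answer: 'HEL'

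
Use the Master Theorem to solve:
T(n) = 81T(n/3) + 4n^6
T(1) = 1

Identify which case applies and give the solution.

a=81, b=3, f(n)=4n^6. log_3(81) = 4. Since c=6 > 4 and the regularity condition holds (81(n/3)^6 = (81/3^6)n^6 with 81/3^6 < 1), Case 3 applies: T(n) = Θ(f(n)) = O(n^6).

Answer: O(n^6) - Case 3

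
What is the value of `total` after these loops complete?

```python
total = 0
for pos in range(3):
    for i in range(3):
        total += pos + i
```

Sum of all pos+i for pos,i in 3x3
`total` takes the values: 0 → 1 → 3 → 4 → 6 → 9 → 11 → 14 → 18

Answer: 18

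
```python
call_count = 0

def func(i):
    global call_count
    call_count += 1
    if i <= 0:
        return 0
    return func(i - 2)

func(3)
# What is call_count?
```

Linear recursion stepping by 2: 3 calls from i=3 down to ≤0.

Answer: 3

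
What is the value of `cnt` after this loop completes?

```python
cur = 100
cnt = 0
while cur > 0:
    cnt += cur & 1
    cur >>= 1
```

Count set bits in 100 (binary: 0b1100100)
`cnt` takes the values: 0 → 1 → 2 → 3

Answer: 3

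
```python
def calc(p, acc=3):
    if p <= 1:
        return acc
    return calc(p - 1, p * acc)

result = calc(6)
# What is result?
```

Accumulator trace (n, acc): (6, 3) -> (5, 18) -> (4, 90) -> (3, 360) -> (2, 1080) -> (1, 2160) -> return 2160

Answer: 2160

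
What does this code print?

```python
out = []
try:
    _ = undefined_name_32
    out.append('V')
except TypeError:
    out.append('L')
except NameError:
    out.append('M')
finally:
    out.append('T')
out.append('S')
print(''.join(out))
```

Execution trace: 'M' (except NameError) → 'T' (finally) → 'S' (after the try/except). Output: MTS

Answer: MTS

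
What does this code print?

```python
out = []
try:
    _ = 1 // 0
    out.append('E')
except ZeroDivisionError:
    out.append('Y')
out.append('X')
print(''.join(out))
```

Execution trace: 'Y' (except ZeroDivisionError) → 'X' (after the try/except). Output: YX

Answer: YX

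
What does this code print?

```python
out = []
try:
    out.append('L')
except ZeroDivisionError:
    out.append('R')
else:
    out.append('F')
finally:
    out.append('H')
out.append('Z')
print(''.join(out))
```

Execution trace: 'L' (try body, no exception) → 'F' (else) → 'H' (finally) → 'Z' (after the try/except). Output: LFHZ

Answer: LFHZ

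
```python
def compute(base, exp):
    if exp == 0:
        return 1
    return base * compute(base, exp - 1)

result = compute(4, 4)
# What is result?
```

compute(4, 4) = 4 * 4 * 4 * 4 = 256

Answer: 256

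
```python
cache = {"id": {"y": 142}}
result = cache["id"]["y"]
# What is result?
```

Trace:
`cache = {"id": {"y": 142}}` → cache = {'id': {'y': 142}}
`result = cache["id"]["y"]` → result = 142
So result = 142

Answer: 142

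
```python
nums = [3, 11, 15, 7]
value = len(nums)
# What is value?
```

Trace:
`nums = [3, 11, 15, 7]` → nums = [3, 11, 15, 7]
`value = len(nums)` → value = 4
So value = 4

Answer: 4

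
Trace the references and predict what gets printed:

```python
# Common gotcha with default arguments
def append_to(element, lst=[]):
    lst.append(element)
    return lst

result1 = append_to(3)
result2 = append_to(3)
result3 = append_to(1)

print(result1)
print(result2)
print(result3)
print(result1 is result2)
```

Key concept: mutable default argument gotcha.
Step by step:
`result1 = append_to(3)` → result1 = [3]
`result2 = append_to(3)` → result1 = [3, 3] (same object as result2); result2 = [3, 3] (same object as result1)
`result3 = append_to(1)` → result1 = [3, 3, 1] (same object as result2, result3); result2 = [3, 3, 1] (same object as result1, result3); result3 = [3, 3, 1] (same object as result1, result2)
`print(result1)` → prints [3, 3, 1]
`print(result2)` → prints [3, 3, 1]
`print(result3)` → prints [3, 3, 1]
`print(result1 is result2)` → prints True

Answer:
[3, 3, 1]
[3, 3, 1]
[3, 3, 1]
True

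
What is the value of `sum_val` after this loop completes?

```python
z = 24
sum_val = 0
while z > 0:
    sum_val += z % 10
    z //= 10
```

Sum digits of 24
`sum_val` takes the values: 0 → 4 → 6

Answer: 6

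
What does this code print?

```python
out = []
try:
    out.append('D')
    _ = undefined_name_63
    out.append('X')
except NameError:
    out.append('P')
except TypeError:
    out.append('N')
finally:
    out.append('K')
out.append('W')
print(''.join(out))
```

Execution trace: 'D' (try body) → 'P' (except NameError) → 'K' (finally) → 'W' (after the try/except). Output: DPKW

Answer: DPKW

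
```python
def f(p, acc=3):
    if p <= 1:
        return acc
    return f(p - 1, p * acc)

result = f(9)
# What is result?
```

Accumulator trace (n, acc): (9, 3) -> (8, 27) -> (7, 216) -> (6, 1512) -> (5, 9072) -> (4, 45360) -> (3, 181440) -> (2, 544320) -> (1, 1088640) -> return 1088640

Answer: 1088640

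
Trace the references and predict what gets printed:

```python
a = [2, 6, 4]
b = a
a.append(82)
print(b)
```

Key concept: basic list aliasing.
Step by step:
`a = [2, 6, 4]` → a = [2, 6, 4]
`b = a` → b = [2, 6, 4] (same object as a)
`a.append(82)` → a = [2, 6, 4, 82] (same object as b); b = [2, 6, 4, 82] (same object as a)
`print(b)` → prints [2, 6, 4, 82]

Answer: [2, 6, 4, 82]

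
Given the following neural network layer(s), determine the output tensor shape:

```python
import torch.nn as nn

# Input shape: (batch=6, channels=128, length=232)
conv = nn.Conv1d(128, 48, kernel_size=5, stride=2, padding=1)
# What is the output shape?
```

Input: (6, 128, 232) -> Output: (6, 48, 115)

Answer: (6, 48, 115)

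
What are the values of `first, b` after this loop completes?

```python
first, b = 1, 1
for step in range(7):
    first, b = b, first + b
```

Fibonacci: after 7 iterations
`first, b` takes the values: (1, 1) → (1, 2) → (2, 3) → (3, 5) → (5, 8) → (8, 13) → (13, 21) → (21, 34)

Answer: 21, 34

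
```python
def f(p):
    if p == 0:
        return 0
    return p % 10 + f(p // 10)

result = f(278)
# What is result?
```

Sum of digits of 278: 8 + 7 + 2 = 17

Answer: 17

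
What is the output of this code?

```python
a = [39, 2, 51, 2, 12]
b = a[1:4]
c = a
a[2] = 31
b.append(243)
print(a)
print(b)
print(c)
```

Key concept: slice vs alias.
Step by step:
`a = [39, 2, 51, 2, 12]` → a = [39, 2, 51, 2, 12]
`b = a[1:4]` → b = [2, 51, 2]
`c = a` → c = [39, 2, 51, 2, 12] (same object as a)
`a[2] = 31` → a = [39, 2, 31, 2, 12] (same object as c); c = [39, 2, 31, 2, 12] (same object as a)
`b.append(243)` → b = [2, 51, 2, 243]
`print(a)` → prints [39, 2, 31, 2, 12]
`print(b)` → prints [2, 51, 2, 243]
`print(c)` → prints [39, 2, 31, 2, 12]

Answer:
[39, 2, 31, 2, 12]
[2, 51, 2, 243]
[39, 2, 31, 2, 12]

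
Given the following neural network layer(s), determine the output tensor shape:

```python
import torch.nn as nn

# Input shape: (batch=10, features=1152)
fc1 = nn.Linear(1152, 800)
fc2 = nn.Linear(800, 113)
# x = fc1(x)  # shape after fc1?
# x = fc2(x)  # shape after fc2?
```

Input: (10, 1152) -> after fc1: (10, 800) -> Output: (10, 113)

Answer: (10, 113)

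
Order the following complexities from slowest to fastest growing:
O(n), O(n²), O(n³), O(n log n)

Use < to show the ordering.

Ordered by growth rate: O(n) < O(n log n) < O(n²) < O(n³)

Answer: O(n) < O(n log n) < O(n²) < O(n³)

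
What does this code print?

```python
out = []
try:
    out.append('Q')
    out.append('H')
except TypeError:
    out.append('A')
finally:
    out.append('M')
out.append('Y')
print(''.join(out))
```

Execution trace: 'Q' (try body) → 'H' (try body, no exception) → 'M' (finally) → 'Y' (after the try/except). Output: QHMY

Answer: QHMY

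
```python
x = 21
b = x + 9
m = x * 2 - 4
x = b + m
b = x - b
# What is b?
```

Trace:
`x = 21` → x = 21
`b = x + 9` → b = 30
`m = x * 2 - 4` → m = 38
`x = b + m` → x = 68
`b = x - b` → b = 38
So b = 38

Answer: 38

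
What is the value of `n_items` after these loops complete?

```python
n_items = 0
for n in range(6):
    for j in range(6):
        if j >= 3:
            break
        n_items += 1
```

Inner breaks at 3, outer runs 6 times
`n_items` takes the values: 0 → 1 → 2 → 3 → 4 → 5 → 6 → 7 → 8 → 9 → 10 → 11 → 12 → 13 → 14 → 15 → 16 → 17 → 18

Answer: 18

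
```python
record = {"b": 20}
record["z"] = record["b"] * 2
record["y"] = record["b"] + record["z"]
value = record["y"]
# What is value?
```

Trace:
`record = {"b": 20}` → record = {'b': 20}
`record["z"] = record["b"] * 2` → record = {'b': 20, 'z': 40}
`record["y"] = record["b"] + record["z"]` → record = {'b': 20, 'z': 40, 'y': 60}
`value = record["y"]` → value = 60
So value = 60

Answer: 60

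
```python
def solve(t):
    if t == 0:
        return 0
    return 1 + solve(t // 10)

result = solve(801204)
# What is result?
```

Count of digits of 801204: 6

Answer: 6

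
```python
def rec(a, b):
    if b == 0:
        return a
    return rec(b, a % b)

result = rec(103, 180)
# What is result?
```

rec(103, 180) -> rec(180, 103) -> rec(103, 77) -> rec(77, 26) -> rec(26, 25) -> rec(25, 1) -> rec(1, 0) -> 1

Answer: 1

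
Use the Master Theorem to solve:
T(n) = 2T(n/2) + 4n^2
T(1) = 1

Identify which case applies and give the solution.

a=2, b=2, f(n)=4n^2. log_2(2) = 1. Since c=2 > 1 and the regularity condition holds (2(n/2)^2 = (2/2^2)n^2 with 2/2^2 < 1), Case 3 applies: T(n) = Θ(f(n)) = O(n^2).

Answer: O(n^2) - Case 3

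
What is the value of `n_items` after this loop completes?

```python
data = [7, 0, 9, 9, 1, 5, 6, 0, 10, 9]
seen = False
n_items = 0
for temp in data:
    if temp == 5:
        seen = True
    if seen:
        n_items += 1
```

Count elements after first 5 in [7, 0, 9, 9, 1, 5, 6, 0, 10, 9]
`n_items` takes the values: 0 → 1 → 2 → 3 → 4 → 5

Answer: 5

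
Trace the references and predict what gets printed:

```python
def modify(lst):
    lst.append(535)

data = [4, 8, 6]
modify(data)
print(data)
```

Key concept: function modifies passed list.
Step by step:
`data = [4, 8, 6]` → data = [4, 8, 6]
`modify(data)` → data = [4, 8, 6, 535]
`print(data)` → prints [4, 8, 6, 535]

Answer: [4, 8, 6, 535]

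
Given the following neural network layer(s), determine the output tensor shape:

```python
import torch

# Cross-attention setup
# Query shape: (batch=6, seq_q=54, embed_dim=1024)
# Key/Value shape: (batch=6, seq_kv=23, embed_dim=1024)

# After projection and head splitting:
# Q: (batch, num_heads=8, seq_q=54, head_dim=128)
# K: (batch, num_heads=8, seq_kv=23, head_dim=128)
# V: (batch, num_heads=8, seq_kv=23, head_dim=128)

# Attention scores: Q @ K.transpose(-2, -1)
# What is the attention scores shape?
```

Input: (6, 54, 1024) -> Output: (6, 8, 54, 23)

Answer: (6, 8, 54, 23)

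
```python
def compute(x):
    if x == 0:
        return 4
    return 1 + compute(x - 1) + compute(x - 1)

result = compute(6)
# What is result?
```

compute(x) = 1 + 2·compute(x-1), compute(0)=4. Closed form: (4+1)·2^6 - 1 = 319.

Answer: 319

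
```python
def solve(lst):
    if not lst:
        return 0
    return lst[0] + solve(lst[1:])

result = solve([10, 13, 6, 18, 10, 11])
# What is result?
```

10 + 13 + 6 + 18 + 10 + 11 + 0 = 68

Answer: 68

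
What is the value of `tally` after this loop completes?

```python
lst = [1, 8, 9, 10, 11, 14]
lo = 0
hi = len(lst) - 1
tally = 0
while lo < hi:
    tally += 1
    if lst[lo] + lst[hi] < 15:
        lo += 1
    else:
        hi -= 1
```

Steps to find pair summing to 15
`tally` takes the values: 0 → 1 → 2 → 3 → 4 → 5

Answer: 5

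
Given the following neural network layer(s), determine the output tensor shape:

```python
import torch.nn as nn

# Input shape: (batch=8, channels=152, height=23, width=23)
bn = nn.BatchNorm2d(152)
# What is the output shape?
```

Input: (8, 152, 23, 23) -> Output: (8, 152, 23, 23)

Answer: (8, 152, 23, 23)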